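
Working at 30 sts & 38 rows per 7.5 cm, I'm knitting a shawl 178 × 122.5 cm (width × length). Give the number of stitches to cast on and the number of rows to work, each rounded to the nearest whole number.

Cast on 712 stitches and work 621 rows.

Stitch gauge = 30/7.5 = 4 sts/cm; 178 × 4 = 712.00 → 712 sts.
Row gauge = 38/7.5 = 5.067 rows/cm; 122.5 × 5.067 = 620.67 → 621 rows.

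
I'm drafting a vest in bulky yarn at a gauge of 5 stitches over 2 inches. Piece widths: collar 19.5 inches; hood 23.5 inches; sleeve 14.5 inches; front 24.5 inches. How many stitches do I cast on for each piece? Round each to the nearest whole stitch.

Rate = 5/2 = 2.5 sts per in.
collar: 19.5 × 2.5 = 48.75 → 49.
hood: 23.5 × 2.5 = 58.75 → 59.
sleeve: 14.5 × 2.5 = 36.25 → 36.
front: 24.5 × 2.5 = 61.25 → 61.

collar 49; hood 59; sleeve 36; front 61.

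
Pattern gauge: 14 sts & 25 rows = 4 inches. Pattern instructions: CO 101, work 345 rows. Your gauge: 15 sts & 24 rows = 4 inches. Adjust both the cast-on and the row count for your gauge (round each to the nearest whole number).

Stitches: 101 × 15/14 = 108.21 → 108.
Rows: 345 × 24/25 = 331.20 → 331.

Cast on 108 stitches; work 331 rows.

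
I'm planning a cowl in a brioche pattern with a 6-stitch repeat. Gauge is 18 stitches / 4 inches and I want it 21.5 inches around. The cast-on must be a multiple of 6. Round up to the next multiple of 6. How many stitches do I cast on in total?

18 / 4 = 4.5 sts per inch.
21.5 × 4.5 = 96.75 sts.
Next multiple of 6: 102.

Cast on 102 stitches.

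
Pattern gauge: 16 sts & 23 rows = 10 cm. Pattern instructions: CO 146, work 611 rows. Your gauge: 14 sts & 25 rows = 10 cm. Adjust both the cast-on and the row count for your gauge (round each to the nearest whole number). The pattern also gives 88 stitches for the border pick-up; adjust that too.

Cast on 128 stitches; work 664 rows; border pick-up 77 stitches.

Stitches: 146 × 14/16 = 127.75 → 128.
Rows: 611 × 25/23 = 664.13 → 664.
border pick-up: 88 × 14/16 = 77.00 → 77.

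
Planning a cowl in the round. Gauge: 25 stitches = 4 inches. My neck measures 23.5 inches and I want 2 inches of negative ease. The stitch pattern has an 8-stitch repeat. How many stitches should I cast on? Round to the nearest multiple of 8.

136 stitches.

Finished = 23.5 − 2 = 21.5 inches.
25 / 4 = 6.25 sts/in.
21.5 × 6.25 = 134.38 sts.
Nearest multiple of 8: 136.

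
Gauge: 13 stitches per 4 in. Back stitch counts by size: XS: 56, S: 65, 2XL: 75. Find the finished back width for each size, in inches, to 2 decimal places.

XS 17.23 inches; S 20.00 inches; 2XL 23.08 inches.

13/4 = 3.25 sts per in.
XS: 56 / 3.25 = 17.231 → 17.23 in.
S: 65 / 3.25 = 20.000 → 20.00 in.
2XL: 75 / 3.25 = 23.077 → 23.08 in.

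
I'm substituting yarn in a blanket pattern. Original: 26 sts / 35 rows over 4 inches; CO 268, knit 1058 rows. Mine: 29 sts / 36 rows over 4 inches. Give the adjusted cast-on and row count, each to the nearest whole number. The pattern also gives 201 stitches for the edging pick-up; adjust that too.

Stitches: 268 × 29/26 = 298.92 → 299.
Rows: 1058 × 36/35 = 1088.23 → 1088.
edging pick-up: 201 × 29/26 = 224.19 → 224.

Cast on 299 stitches; work 1088 rows; edging pick-up 224 stitches.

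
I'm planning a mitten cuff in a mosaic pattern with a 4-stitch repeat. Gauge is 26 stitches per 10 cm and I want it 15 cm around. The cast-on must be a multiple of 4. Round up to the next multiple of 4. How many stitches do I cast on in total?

26 / 10 = 2.6 sts per cm.
15 × 2.6 = 39.00 sts.
Next multiple of 4: 40.

CO 40 sts.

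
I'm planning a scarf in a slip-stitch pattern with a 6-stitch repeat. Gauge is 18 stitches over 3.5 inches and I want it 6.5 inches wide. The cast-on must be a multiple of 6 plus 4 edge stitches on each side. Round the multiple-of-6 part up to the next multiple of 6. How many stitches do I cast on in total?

Cast on 38 stitches.

18 / 3.5 = 5.143 sts per inch.
6.5 × 5.143 = 33.43 sts.
Less 8 edge sts → 25.43 for the repeat.
Next multiple of 6: 30.
Add back 8 edge sts → 38.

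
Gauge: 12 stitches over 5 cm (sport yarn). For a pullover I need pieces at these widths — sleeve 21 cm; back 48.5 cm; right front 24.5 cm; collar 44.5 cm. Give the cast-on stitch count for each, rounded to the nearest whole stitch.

Rate = 12/5 = 2.4 sts per cm.
sleeve: 21 × 2.4 = 50.40 → 50.
back: 48.5 × 2.4 = 116.40 → 116.
right front: 24.5 × 2.4 = 58.80 → 59.
collar: 44.5 × 2.4 = 106.80 → 107.

sleeve 50; back 116; right front 59; collar 107.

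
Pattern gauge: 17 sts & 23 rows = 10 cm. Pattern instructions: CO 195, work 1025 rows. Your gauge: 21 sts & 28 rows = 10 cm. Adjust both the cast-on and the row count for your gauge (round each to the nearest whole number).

Stitches: 195 × 21/17 = 240.88 → 241.
Rows: 1025 × 28/23 = 1247.83 → 1248.

Cast on 241 stitches; work 1248 rows.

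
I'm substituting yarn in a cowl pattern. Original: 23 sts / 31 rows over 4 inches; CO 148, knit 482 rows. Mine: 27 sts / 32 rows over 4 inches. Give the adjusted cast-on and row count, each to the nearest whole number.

Stitches: 148 × 27/23 = 173.74 → 174.
Rows: 482 × 32/31 = 497.55 → 498.

Cast on 174 stitches; work 498 rows.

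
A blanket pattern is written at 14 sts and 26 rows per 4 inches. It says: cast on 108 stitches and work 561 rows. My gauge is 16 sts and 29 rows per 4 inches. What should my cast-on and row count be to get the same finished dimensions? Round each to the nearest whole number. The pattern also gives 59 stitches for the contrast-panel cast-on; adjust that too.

Cast on 123 stitches; work 626 rows; contrast-panel cast-on 67 stitches.

Stitches: 108 × 16/14 = 123.43 → 123.
Rows: 561 × 29/26 = 625.73 → 626.
contrast-panel cast-on: 59 × 16/14 = 67.43 → 67.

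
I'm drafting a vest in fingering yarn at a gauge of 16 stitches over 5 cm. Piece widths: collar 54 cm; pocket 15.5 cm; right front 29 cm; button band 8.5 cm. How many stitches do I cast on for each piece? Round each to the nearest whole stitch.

collar 173; pocket 50; right front 93; button band 27.

Rate = 16/5 = 3.2 sts per cm.
collar: 54 × 3.2 = 172.80 → 173.
pocket: 15.5 × 3.2 = 49.60 → 50.
right front: 29 × 3.2 = 92.80 → 93.
button band: 8.5 × 3.2 = 27.20 → 27.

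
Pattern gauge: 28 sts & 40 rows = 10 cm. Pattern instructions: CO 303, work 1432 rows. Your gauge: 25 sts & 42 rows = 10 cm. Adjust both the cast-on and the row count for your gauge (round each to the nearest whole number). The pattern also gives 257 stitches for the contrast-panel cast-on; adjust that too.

Cast on 271 stitches; work 1504 rows; contrast-panel cast-on 229 stitches.

Stitches: 303 × 25/28 = 270.54 → 271.
Rows: 1432 × 42/40 = 1503.60 → 1504.
contrast-panel cast-on: 257 × 25/28 = 229.46 → 229.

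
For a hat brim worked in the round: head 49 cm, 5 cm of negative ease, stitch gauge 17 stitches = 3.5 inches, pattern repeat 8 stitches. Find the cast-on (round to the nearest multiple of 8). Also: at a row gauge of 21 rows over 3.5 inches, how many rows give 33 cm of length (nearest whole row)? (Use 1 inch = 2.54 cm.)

Cast on 88 stitches; work 78 rows.

Finished = 49 − 5 = 44 cm.
44 cm × 1/2.54 = 17.32 inches.
17/3.5 = 4.857 sts per in; 17.32 × 4.857 = 84.14 sts.
Nearest multiple of 8 → 88.
33 cm = 12.99 inches; × 6 = 77.95 → 78 rows.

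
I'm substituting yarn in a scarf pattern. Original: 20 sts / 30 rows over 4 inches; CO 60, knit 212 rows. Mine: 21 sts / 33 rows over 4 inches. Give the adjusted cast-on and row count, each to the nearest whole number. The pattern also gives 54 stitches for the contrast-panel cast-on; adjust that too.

Stitches: 60 × 21/20 = 63.00 → 63.
Rows: 212 × 33/30 = 233.20 → 233.
contrast-panel cast-on: 54 × 21/20 = 56.70 → 57.

Cast on 63 stitches; work 233 rows; contrast-panel cast-on 57 stitches.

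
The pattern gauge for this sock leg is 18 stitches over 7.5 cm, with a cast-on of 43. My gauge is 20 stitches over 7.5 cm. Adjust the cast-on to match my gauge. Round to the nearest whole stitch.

48 stitches.

Scale factor = 20 / 18 = 1.111.
43 × 20 / 18 = 47.78 sts.
→ 48 sts.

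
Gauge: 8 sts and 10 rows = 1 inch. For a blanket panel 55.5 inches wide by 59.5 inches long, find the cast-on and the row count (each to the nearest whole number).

Stitch gauge = 8/1 = 8 sts/in; 55.5 × 8 = 444.00 → 444 sts.
Row gauge = 10/1 = 10 rows/in; 59.5 × 10 = 595.00 → 595 rows.

Cast on 444 stitches and work 595 rows.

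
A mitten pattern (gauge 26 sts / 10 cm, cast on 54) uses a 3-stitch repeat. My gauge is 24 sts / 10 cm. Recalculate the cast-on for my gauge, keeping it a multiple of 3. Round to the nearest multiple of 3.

54 × 24 / 26 = 49.85.
Nearest multiple of 3: 51.

Cast on 51 stitches.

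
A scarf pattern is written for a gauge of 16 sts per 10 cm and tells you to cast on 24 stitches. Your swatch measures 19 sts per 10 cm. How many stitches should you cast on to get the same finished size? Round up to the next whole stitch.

CO 29 sts.

Scale factor = 19 / 16 = 1.188.
24 × 19 / 16 = 28.50 sts.
→ 29 sts.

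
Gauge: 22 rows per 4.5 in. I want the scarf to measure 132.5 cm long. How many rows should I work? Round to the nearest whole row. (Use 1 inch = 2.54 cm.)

255 rows.

132.5 cm = 52.17 in.
22 rows / 4.5 in = 4.889 rows per inch.
52.17 × 4.889 = 255.03 rows.
Round to nearest → 255.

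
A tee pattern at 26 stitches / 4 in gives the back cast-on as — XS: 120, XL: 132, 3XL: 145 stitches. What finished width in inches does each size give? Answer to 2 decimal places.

26/4 = 6.5 sts per in.
XS: 120 / 6.5 = 18.462 → 18.46 in.
XL: 132 / 6.5 = 20.308 → 20.31 in.
3XL: 145 / 6.5 = 22.308 → 22.31 in.

XS 18.46 inches; XL 20.31 inches; 3XL 22.31 inches.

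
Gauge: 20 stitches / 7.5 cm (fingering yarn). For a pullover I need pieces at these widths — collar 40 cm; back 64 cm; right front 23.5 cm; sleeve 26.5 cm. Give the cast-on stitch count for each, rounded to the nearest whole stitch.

Rate = 20/7.5 = 2.667 sts per cm.
collar: 40 × 2.667 = 106.67 → 107.
back: 64 × 2.667 = 170.67 → 171.
right front: 23.5 × 2.667 = 62.67 → 63.
sleeve: 26.5 × 2.667 = 70.67 → 71.

collar 107; back 171; right front 63; sleeve 71.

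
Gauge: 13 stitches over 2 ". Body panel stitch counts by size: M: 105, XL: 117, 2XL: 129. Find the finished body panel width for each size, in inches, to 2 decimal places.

M 16.15 inches; XL 18.00 inches; 2XL 19.85 inches.

13/2 = 6.5 sts per in.
M: 105 / 6.5 = 16.154 → 16.15 in.
XL: 117 / 6.5 = 18.000 → 18.00 in.
2XL: 129 / 6.5 = 19.846 → 19.85 in.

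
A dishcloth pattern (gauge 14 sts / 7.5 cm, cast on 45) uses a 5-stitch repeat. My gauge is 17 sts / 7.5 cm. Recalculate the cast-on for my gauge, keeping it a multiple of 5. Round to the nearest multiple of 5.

45 × 17 / 14 = 54.64.
Nearest multiple of 5: 55.

Cast on 55 stitches.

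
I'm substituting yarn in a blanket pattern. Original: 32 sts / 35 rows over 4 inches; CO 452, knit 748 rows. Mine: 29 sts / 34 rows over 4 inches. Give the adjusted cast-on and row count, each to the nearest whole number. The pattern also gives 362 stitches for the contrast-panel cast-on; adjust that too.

Stitches: 452 × 29/32 = 409.62 → 410.
Rows: 748 × 34/35 = 726.63 → 727.
contrast-panel cast-on: 362 × 29/32 = 328.06 → 328.

Cast on 410 stitches; work 727 rows; contrast-panel cast-on 328 stitches.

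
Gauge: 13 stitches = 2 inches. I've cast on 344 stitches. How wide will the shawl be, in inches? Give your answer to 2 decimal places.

13 stitches / 2 inch = 6.5 stitches per inch.
344 / 6.5 = 52.923 inches.

52.92 inches.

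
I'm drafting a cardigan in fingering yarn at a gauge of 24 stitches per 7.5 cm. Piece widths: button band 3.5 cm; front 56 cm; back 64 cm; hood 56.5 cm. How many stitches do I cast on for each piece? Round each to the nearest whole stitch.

Rate = 24/7.5 = 3.2 sts per cm.
button band: 3.5 × 3.2 = 11.20 → 11.
front: 56 × 3.2 = 179.20 → 179.
back: 64 × 3.2 = 204.80 → 205.
hood: 56.5 × 3.2 = 180.80 → 181.

button band 11; front 179; back 205; hood 181.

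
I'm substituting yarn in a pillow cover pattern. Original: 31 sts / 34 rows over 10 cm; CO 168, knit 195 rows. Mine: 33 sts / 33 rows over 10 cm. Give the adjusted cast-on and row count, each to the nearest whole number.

Cast on 179 stitches; work 189 rows.

Stitches: 168 × 33/31 = 178.84 → 179.
Rows: 195 × 33/34 = 189.26 → 189.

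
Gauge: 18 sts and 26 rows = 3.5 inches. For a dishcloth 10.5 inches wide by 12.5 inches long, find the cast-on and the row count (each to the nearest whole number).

Stitch gauge = 18/3.5 = 5.143 sts/in; 10.5 × 5.143 = 54.00 → 54 sts.
Row gauge = 26/3.5 = 7.429 rows/in; 12.5 × 7.429 = 92.86 → 93 rows.

Cast on 54 stitches and work 93 rows.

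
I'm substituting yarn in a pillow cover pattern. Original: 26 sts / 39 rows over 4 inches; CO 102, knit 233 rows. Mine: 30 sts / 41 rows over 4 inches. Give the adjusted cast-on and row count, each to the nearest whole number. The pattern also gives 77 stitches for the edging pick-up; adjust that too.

Stitches: 102 × 30/26 = 117.69 → 118.
Rows: 233 × 41/39 = 244.95 → 245.
edging pick-up: 77 × 30/26 = 88.85 → 89.

Cast on 118 stitches; work 245 rows; edging pick-up 89 stitches.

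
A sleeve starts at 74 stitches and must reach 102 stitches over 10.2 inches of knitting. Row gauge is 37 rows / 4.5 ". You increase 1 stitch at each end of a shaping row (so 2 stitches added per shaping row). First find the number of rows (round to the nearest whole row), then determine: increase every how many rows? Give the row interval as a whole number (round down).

Increase every 6th row.

Rows = 10.2 × 8.222 = 83.9 → 84 rows.
Stitches to add: 28 → 14 shaping rows (at 2 st each).
84 / 14 = 6.00 → every 6 rows.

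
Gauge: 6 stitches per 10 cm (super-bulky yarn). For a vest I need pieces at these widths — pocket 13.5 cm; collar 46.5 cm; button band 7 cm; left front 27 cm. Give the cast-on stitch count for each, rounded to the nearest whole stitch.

Rate = 6/10 = 0.6 sts per cm.
pocket: 13.5 × 0.6 = 8.10 → 8.
collar: 46.5 × 0.6 = 27.90 → 28.
button band: 7 × 0.6 = 4.20 → 4.
left front: 27 × 0.6 = 16.20 → 16.

pocket 8; collar 28; button band 4; left front 16.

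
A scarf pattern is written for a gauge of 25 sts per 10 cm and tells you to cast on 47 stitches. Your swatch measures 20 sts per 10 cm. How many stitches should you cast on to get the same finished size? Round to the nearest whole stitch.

38 stitches.

Scale factor = 20 / 25 = 0.800.
47 × 20 / 25 = 37.60 sts.
→ 38 sts.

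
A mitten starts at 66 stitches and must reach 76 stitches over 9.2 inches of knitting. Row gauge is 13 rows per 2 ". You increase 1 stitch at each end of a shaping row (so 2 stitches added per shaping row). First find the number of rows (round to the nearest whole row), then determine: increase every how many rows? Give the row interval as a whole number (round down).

Increase every 12th row.

Rows = 9.2 × 6.5 = 59.8 → 60 rows.
Stitches to add: 10 → 5 shaping rows (at 2 st each).
60 / 5 = 12.00 → every 12 rows.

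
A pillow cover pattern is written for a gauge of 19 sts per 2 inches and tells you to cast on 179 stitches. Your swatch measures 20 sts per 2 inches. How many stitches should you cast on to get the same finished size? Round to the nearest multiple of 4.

Cast on 188 stitches.

Scale factor = 20 / 19 = 1.053.
179 × 20 / 19 = 188.42 sts.
→ 188 sts.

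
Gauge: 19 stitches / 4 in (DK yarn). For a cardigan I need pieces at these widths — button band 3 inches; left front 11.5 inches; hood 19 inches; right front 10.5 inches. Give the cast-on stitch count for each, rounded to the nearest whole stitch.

Rate = 19/4 = 4.75 sts per in.
button band: 3 × 4.75 = 14.25 → 14.
left front: 11.5 × 4.75 = 54.62 → 55.
hood: 19 × 4.75 = 90.25 → 90.
right front: 10.5 × 4.75 = 49.88 → 50.

button band 14; left front 55; hood 90; right front 50.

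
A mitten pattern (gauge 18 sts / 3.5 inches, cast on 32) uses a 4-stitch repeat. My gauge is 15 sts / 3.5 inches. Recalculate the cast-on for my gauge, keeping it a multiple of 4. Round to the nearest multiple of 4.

CO 28 sts.

32 × 15 / 18 = 26.67.
Nearest multiple of 4: 28.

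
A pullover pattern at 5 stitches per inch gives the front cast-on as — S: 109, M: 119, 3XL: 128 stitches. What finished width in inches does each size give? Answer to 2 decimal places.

5/1 = 5 sts per in.
S: 109 / 5 = 21.800 → 21.80 in.
M: 119 / 5 = 23.800 → 23.80 in.
3XL: 128 / 5 = 25.600 → 25.60 in.

S 21.80 inches; M 23.80 inches; 3XL 25.60 inches.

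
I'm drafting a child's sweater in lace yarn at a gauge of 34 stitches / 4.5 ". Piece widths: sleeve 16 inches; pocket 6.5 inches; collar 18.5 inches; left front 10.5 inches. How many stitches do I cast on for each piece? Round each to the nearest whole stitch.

Rate = 34/4.5 = 7.556 sts per in.
sleeve: 16 × 7.556 = 120.89 → 121.
pocket: 6.5 × 7.556 = 49.11 → 49.
collar: 18.5 × 7.556 = 139.78 → 140.
left front: 10.5 × 7.556 = 79.33 → 79.

sleeve 121; pocket 49; collar 140; left front 79.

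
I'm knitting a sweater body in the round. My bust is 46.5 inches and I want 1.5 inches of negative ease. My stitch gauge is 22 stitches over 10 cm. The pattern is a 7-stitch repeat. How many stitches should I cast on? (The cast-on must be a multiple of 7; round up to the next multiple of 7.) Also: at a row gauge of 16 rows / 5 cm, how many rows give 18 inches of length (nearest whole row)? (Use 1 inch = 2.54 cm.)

Finished = 46.5 − 1.5 = 45 inches.
45 inches × 2.54 = 114.30 cm.
22/10 = 2.2 sts per cm; 114.30 × 2.2 = 251.46 sts.
Next multiple of 7 → 252.
18 inches = 45.72 cm; × 3.2 = 146.30 → 146 rows.

Cast on 252 stitches; work 146 rows.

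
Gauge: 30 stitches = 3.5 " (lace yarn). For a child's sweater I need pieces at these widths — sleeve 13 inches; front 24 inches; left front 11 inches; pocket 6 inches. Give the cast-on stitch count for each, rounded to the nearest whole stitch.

Rate = 30/3.5 = 8.571 sts per in.
sleeve: 13 × 8.571 = 111.43 → 111.
front: 24 × 8.571 = 205.71 → 206.
left front: 11 × 8.571 = 94.29 → 94.
pocket: 6 × 8.571 = 51.43 → 51.

sleeve 111; front 206; left front 94; pocket 51.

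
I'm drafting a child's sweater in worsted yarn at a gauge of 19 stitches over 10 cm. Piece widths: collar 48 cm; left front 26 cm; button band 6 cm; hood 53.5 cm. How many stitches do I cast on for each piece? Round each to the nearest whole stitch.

collar 91; left front 49; button band 11; hood 102.

Rate = 19/10 = 1.9 sts per cm.
collar: 48 × 1.9 = 91.20 → 91.
left front: 26 × 1.9 = 49.40 → 49.
button band: 6 × 1.9 = 11.40 → 11.
hood: 53.5 × 1.9 = 101.65 → 102.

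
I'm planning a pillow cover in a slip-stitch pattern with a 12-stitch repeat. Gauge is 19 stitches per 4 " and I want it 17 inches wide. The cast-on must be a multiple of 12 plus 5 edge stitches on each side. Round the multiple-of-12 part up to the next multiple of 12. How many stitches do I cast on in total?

19 / 4 = 4.75 sts per inch.
17 × 4.75 = 80.75 sts.
Less 10 edge sts → 70.75 for the repeat.
Next multiple of 12: 72.
Add back 10 edge sts → 82.

82 stitches.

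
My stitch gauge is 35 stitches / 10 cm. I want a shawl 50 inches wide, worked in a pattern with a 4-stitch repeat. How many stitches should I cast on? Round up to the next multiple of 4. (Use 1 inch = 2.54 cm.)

CO 448 sts.

50 in = 50 × 2.54 = 127.00 cm.
35 / 10 = 3.5 sts/cm.
127.00 × 3.5 = 444.50 sts.
→ 448.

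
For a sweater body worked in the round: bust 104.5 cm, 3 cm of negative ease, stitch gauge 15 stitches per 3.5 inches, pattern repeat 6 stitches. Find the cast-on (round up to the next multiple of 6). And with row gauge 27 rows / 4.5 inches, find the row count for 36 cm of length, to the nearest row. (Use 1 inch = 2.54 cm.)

Cast on 174 stitches; work 85 rows.

Finished = 104.5 − 3 = 101.5 cm.
101.5 cm × 1/2.54 = 39.96 inches.
15/3.5 = 4.286 sts per in; 39.96 × 4.286 = 171.26 sts.
Next multiple of 6 → 174.
36 cm = 14.17 inches; × 6 = 85.04 → 85 rows.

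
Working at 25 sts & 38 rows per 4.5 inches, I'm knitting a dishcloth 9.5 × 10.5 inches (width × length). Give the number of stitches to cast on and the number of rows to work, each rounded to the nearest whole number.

Cast on 53 stitches and work 89 rows.

Stitch gauge = 25/4.5 = 5.556 sts/in; 9.5 × 5.556 = 52.78 → 53 sts.
Row gauge = 38/4.5 = 8.444 rows/in; 10.5 × 8.444 = 88.67 → 89 rows.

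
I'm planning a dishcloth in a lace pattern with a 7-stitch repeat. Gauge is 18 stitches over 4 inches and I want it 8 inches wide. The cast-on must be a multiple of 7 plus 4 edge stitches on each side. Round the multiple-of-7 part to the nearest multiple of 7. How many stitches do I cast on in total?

36 stitches.

18 / 4 = 4.5 sts per inch.
8 × 4.5 = 36.00 sts.
Less 8 edge sts → 28.00 for the repeat.
Nearest multiple of 7: 28.
Add back 8 edge sts → 36.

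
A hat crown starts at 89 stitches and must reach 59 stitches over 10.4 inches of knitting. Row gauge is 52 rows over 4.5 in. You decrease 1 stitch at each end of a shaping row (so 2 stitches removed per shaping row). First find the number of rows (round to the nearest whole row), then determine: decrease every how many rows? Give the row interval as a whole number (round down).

Decrease every 8th row.

Rows = 10.4 × 11.556 = 120.2 → 120 rows.
Stitches to remove: 30 → 15 shaping rows (at 2 st each).
120 / 15 = 8.00 → every 8 rows.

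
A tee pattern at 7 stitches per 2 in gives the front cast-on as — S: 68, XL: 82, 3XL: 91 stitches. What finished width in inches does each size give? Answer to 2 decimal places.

S 19.43 inches; XL 23.43 inches; 3XL 26.00 inches.

7/2 = 3.5 sts per in.
S: 68 / 3.5 = 19.429 → 19.43 in.
XL: 82 / 3.5 = 23.429 → 23.43 in.
3XL: 91 / 3.5 = 26.000 → 26.00 in.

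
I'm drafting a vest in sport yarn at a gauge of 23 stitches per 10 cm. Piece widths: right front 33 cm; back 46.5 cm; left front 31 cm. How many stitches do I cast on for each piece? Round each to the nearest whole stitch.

Rate = 23/10 = 2.3 sts per cm.
right front: 33 × 2.3 = 75.90 → 76.
back: 46.5 × 2.3 = 106.95 → 107.
left front: 31 × 2.3 = 71.30 → 71.

right front 76; back 107; left front 71.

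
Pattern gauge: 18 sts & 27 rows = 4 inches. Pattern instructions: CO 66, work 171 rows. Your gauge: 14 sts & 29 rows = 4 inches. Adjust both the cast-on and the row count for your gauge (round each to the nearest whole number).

Stitches: 66 × 14/18 = 51.33 → 51.
Rows: 171 × 29/27 = 183.67 → 184.

Cast on 51 stitches; work 184 rows.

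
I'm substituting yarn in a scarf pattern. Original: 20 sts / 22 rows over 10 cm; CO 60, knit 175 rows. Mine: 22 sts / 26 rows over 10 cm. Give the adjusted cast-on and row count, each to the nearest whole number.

Stitches: 60 × 22/20 = 66.00 → 66.
Rows: 175 × 26/22 = 206.82 → 207.

Cast on 66 stitches; work 207 rows.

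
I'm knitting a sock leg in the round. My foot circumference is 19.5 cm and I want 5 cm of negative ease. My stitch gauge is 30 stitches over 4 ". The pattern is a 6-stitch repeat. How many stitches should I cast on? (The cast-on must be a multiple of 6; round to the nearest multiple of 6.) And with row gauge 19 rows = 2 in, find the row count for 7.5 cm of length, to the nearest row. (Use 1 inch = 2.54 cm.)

Cast on 42 stitches; work 28 rows.

Finished = 19.5 − 5 = 14.5 cm.
14.5 cm × 1/2.54 = 5.71 inches.
30/4 = 7.5 sts per in; 5.71 × 7.5 = 42.81 sts.
Nearest multiple of 6 → 42.
7.5 cm = 2.95 inches; × 9.5 = 28.05 → 28 rows.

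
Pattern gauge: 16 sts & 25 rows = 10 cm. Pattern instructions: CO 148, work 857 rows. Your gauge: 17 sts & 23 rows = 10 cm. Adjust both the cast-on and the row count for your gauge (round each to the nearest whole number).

Cast on 157 stitches; work 788 rows.

Stitches: 148 × 17/16 = 157.25 → 157.
Rows: 857 × 23/25 = 788.44 → 788.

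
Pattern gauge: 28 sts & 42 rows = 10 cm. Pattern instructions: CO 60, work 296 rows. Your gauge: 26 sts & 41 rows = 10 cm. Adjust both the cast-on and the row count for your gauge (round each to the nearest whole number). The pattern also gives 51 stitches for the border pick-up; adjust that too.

Stitches: 60 × 26/28 = 55.71 → 56.
Rows: 296 × 41/42 = 288.95 → 289.
border pick-up: 51 × 26/28 = 47.36 → 47.

Cast on 56 stitches; work 289 rows; border pick-up 47 stitches.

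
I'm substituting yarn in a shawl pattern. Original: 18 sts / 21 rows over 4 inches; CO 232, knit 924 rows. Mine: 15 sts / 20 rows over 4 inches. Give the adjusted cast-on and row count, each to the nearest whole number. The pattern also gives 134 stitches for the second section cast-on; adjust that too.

Cast on 193 stitches; work 880 rows; second section cast-on 112 stitches.

Stitches: 232 × 15/18 = 193.33 → 193.
Rows: 924 × 20/21 = 880.00 → 880.
second section cast-on: 134 × 15/18 = 111.67 → 112.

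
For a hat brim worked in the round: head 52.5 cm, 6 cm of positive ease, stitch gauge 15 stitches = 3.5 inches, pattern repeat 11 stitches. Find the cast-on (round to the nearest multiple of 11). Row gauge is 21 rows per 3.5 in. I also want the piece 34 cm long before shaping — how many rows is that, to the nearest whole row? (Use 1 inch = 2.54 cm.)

Finished = 52.5 + 6 = 58.5 cm.
58.5 cm × 1/2.54 = 23.03 inches.
15/3.5 = 4.286 sts per in; 23.03 × 4.286 = 98.71 sts.
Nearest multiple of 11 → 99.
34 cm = 13.39 inches; × 6 = 80.31 → 80 rows.

Cast on 99 stitches; work 80 rows.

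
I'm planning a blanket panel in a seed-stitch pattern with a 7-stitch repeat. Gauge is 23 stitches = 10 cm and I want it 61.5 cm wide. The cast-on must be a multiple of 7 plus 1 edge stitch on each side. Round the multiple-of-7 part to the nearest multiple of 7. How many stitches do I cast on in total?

23 / 10 = 2.3 sts per cm.
61.5 × 2.3 = 141.45 sts.
Less 2 edge sts → 139.45 for the repeat.
Nearest multiple of 7: 140.
Add back 2 edge sts → 142.

142 stitches.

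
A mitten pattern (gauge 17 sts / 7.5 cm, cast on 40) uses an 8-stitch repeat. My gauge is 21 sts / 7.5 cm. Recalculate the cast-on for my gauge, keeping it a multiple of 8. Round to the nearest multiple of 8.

48 stitches.

40 × 21 / 17 = 49.41.
Nearest multiple of 8: 48.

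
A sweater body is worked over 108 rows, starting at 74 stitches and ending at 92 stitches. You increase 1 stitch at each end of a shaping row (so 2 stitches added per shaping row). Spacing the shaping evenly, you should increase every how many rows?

Increase every 12th row.

Stitches to add: |92 − 74| = 18.
Shaping rows needed: 18 / 2 = 9.
108 rows / 9 = every 12 rows.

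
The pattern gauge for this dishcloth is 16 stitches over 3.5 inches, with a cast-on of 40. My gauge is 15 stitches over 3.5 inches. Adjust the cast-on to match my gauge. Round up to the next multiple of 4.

Scale factor = 15 / 16 = 0.938.
40 × 15 / 16 = 37.50 sts.
→ 40 sts.

CO 40 sts.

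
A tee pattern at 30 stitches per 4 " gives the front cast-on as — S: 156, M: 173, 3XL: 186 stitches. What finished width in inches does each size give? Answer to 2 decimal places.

S 20.80 inches; M 23.07 inches; 3XL 24.80 inches.

30/4 = 7.5 sts per in.
S: 156 / 7.5 = 20.800 → 20.80 in.
M: 173 / 7.5 = 23.067 → 23.07 in.
3XL: 186 / 7.5 = 24.800 → 24.80 in.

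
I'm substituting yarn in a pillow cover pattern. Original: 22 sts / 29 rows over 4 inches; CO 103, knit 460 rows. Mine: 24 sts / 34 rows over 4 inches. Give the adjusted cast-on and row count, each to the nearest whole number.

Cast on 112 stitches; work 539 rows.

Stitches: 103 × 24/22 = 112.36 → 112.
Rows: 460 × 34/29 = 539.31 → 539.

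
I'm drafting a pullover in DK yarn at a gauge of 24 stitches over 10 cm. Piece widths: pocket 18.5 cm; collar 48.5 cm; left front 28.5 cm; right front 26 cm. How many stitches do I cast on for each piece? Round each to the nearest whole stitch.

pocket 44; collar 116; left front 68; right front 62.

Rate = 24/10 = 2.4 sts per cm.
pocket: 18.5 × 2.4 = 44.40 → 44.
collar: 48.5 × 2.4 = 116.40 → 116.
left front: 28.5 × 2.4 = 68.40 → 68.
right front: 26 × 2.4 = 62.40 → 62.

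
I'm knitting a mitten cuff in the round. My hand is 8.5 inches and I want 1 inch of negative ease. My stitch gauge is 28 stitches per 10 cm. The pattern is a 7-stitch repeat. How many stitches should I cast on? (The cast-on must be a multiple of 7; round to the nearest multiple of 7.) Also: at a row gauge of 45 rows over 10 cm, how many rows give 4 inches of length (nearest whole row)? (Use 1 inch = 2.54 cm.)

Cast on 56 stitches; work 46 rows.

Finished = 8.5 − 1 = 7.5 inches.
7.5 inches × 2.54 = 19.05 cm.
28/10 = 2.8 sts per cm; 19.05 × 2.8 = 53.34 sts.
Nearest multiple of 7 → 56.
4 inches = 10.16 cm; × 4.5 = 45.72 → 46 rows.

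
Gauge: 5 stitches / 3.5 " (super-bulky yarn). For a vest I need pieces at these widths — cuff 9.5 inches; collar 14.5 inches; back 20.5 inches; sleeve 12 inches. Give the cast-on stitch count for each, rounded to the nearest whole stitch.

cuff 14; collar 21; back 29; sleeve 17.

Rate = 5/3.5 = 1.429 sts per in.
cuff: 9.5 × 1.429 = 13.57 → 14.
collar: 14.5 × 1.429 = 20.71 → 21.
back: 20.5 × 1.429 = 29.29 → 29.
sleeve: 12 × 1.429 = 17.14 → 17.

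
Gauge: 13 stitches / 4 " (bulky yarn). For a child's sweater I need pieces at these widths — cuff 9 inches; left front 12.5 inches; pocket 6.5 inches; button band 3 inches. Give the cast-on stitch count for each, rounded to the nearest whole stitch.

Rate = 13/4 = 3.25 sts per in.
cuff: 9 × 3.25 = 29.25 → 29.
left front: 12.5 × 3.25 = 40.62 → 41.
pocket: 6.5 × 3.25 = 21.12 → 21.
button band: 3 × 3.25 = 9.75 → 10.

cuff 29; left front 41; pocket 21; button band 10.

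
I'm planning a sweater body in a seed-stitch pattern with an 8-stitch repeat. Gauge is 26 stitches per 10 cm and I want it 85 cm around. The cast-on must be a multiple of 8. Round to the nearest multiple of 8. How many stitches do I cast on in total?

Cast on 224 stitches.

26 / 10 = 2.6 sts per cm.
85 × 2.6 = 221.00 sts.
Nearest multiple of 8: 224.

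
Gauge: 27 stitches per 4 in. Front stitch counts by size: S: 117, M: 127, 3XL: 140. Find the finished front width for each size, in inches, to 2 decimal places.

S 17.33 inches; M 18.81 inches; 3XL 20.74 inches.

27/4 = 6.75 sts per in.
S: 117 / 6.75 = 17.333 → 17.33 in.
M: 127 / 6.75 = 18.815 → 18.81 in.
3XL: 140 / 6.75 = 20.741 → 20.74 in.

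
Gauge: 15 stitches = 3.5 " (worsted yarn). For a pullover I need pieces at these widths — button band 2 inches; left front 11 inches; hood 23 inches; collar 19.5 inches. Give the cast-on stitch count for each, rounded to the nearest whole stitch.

Rate = 15/3.5 = 4.286 sts per in.
button band: 2 × 4.286 = 8.57 → 9.
left front: 11 × 4.286 = 47.14 → 47.
hood: 23 × 4.286 = 98.57 → 99.
collar: 19.5 × 4.286 = 83.57 → 84.

button band 9; left front 47; hood 99; collar 84.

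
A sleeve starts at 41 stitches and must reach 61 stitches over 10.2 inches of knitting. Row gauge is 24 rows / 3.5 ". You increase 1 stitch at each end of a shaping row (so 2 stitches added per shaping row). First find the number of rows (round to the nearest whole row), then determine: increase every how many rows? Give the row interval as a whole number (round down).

Rows = 10.2 × 6.857 = 69.9 → 70 rows.
Stitches to add: 20 → 10 shaping rows (at 2 st each).
70 / 10 = 7.00 → every 7 rows.

Increase every 7th row.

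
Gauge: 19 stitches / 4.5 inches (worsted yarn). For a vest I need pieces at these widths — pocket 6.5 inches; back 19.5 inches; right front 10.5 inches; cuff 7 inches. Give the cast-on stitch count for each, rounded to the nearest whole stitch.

Rate = 19/4.5 = 4.222 sts per in.
pocket: 6.5 × 4.222 = 27.44 → 27.
back: 19.5 × 4.222 = 82.33 → 82.
right front: 10.5 × 4.222 = 44.33 → 44.
cuff: 7 × 4.222 = 29.56 → 30.

pocket 27; back 82; right front 44; cuff 30.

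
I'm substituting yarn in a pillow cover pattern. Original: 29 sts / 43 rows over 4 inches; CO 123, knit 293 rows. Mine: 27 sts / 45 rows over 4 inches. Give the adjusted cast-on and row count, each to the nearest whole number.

Stitches: 123 × 27/29 = 114.52 → 115.
Rows: 293 × 45/43 = 306.63 → 307.

Cast on 115 stitches; work 307 rows.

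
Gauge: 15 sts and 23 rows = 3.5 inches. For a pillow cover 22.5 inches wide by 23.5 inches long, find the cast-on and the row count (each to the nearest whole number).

Stitch gauge = 15/3.5 = 4.286 sts/in; 22.5 × 4.286 = 96.43 → 96 sts.
Row gauge = 23/3.5 = 6.571 rows/in; 23.5 × 6.571 = 154.43 → 154 rows.

Cast on 96 stitches and work 154 rows.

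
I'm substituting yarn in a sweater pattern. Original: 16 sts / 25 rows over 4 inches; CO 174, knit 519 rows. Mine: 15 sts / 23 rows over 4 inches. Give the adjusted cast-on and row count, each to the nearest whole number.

Stitches: 174 × 15/16 = 163.12 → 163.
Rows: 519 × 23/25 = 477.48 → 477.

Cast on 163 stitches; work 477 rows.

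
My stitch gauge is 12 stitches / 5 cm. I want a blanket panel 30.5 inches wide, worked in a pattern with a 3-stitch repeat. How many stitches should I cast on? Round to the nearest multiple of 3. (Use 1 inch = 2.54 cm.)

Cast on 186 stitches.

30.5 in = 30.5 × 2.54 = 77.47 cm.
12 / 5 = 2.4 sts/cm.
77.47 × 2.4 = 185.93 sts.
→ 186.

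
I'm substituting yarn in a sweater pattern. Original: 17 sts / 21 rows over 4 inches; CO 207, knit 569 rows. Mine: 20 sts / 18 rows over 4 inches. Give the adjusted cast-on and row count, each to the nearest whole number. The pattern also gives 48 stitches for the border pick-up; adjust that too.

Stitches: 207 × 20/17 = 243.53 → 244.
Rows: 569 × 18/21 = 487.71 → 488.
border pick-up: 48 × 20/17 = 56.47 → 56.

Cast on 244 stitches; work 488 rows; border pick-up 56 stitches.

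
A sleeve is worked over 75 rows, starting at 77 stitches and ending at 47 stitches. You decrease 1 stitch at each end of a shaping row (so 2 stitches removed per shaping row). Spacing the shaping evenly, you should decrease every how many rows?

Decrease every 5th row.

Stitches to remove: |47 − 77| = 30.
Shaping rows needed: 30 / 2 = 15.
75 rows / 15 = every 5 rows.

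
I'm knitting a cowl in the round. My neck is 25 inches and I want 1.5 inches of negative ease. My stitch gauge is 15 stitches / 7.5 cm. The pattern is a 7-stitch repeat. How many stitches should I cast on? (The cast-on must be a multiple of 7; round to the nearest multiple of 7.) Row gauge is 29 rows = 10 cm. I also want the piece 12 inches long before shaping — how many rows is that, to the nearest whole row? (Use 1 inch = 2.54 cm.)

Finished = 25 − 1.5 = 23.5 inches.
23.5 inches × 2.54 = 59.69 cm.
15/7.5 = 2 sts per cm; 59.69 × 2 = 119.38 sts.
Nearest multiple of 7 → 119.
12 inches = 30.48 cm; × 2.9 = 88.39 → 88 rows.

Cast on 119 stitches; work 88 rows.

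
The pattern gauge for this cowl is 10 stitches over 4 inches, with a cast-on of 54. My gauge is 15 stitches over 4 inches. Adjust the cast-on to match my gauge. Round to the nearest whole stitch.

Cast on 81 stitches.

Scale factor = 15 / 10 = 1.500.
54 × 15 / 10 = 81.00 sts.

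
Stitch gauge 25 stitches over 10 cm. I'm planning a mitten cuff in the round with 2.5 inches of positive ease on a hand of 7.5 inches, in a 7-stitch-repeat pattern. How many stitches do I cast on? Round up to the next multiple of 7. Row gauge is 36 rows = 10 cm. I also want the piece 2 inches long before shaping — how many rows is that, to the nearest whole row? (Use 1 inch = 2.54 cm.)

Cast on 70 stitches; work 18 rows.

Finished = 7.5 + 2.5 = 10 inches.
10 inches × 2.54 = 25.40 cm.
25/10 = 2.5 sts per cm; 25.40 × 2.5 = 63.50 sts.
Next multiple of 7 → 70.
2 inches = 5.08 cm; × 3.6 = 18.29 → 18 rows.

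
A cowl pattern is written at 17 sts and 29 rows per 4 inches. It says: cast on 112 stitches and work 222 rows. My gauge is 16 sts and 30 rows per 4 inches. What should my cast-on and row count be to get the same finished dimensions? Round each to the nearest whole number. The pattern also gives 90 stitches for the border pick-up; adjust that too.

Cast on 105 stitches; work 230 rows; border pick-up 85 stitches.

Stitches: 112 × 16/17 = 105.41 → 105.
Rows: 222 × 30/29 = 229.66 → 230.
border pick-up: 90 × 16/17 = 84.71 → 85.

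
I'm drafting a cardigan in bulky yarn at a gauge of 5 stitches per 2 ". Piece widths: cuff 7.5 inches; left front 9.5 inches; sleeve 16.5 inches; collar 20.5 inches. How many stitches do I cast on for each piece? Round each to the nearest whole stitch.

Rate = 5/2 = 2.5 sts per in.
cuff: 7.5 × 2.5 = 18.75 → 19.
left front: 9.5 × 2.5 = 23.75 → 24.
sleeve: 16.5 × 2.5 = 41.25 → 41.
collar: 20.5 × 2.5 = 51.25 → 51.

cuff 19; left front 24; sleeve 41; collar 51.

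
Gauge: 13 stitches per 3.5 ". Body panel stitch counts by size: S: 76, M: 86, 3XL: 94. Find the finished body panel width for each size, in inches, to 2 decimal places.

S 20.46 inches; M 23.15 inches; 3XL 25.31 inches.

13/3.5 = 3.714 sts per in.
S: 76 / 3.714 = 20.462 → 20.46 in.
M: 86 / 3.714 = 23.154 → 23.15 in.
3XL: 94 / 3.714 = 25.308 → 25.31 in.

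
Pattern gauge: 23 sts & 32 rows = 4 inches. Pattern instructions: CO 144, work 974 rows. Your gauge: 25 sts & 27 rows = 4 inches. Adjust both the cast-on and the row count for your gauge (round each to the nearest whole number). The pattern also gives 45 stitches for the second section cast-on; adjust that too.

Stitches: 144 × 25/23 = 156.52 → 157.
Rows: 974 × 27/32 = 821.81 → 822.
second section cast-on: 45 × 25/23 = 48.91 → 49.

Cast on 157 stitches; work 822 rows; second section cast-on 49 stitches.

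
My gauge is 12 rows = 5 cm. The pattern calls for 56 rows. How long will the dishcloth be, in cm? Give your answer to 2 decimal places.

12 rows / 5 cm = 2.4 rows per cm.
56 / 2.4 = 23.333 cm.

23.33 cm.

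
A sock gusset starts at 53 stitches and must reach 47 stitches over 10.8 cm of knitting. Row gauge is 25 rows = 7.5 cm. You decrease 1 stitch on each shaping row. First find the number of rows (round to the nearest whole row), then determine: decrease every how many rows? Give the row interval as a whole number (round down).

Decrease every 6th row.

Rows = 10.8 × 3.333 = 36.0 → 36 rows.
Stitches to remove: 6 → 6 shaping rows (at 1 st each).
36 / 6 = 6.00 → every 6 rows.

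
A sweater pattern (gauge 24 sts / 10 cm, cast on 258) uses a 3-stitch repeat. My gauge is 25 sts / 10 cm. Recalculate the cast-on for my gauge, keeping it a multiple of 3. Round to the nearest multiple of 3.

258 × 25 / 24 = 268.75.
Nearest multiple of 3: 270.

Cast on 270 stitches.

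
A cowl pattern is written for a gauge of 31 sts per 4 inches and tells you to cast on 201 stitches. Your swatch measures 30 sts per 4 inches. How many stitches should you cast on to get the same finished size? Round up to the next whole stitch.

Scale factor = 30 / 31 = 0.968.
201 × 30 / 31 = 194.52 sts.
→ 195 sts.

CO 195 sts.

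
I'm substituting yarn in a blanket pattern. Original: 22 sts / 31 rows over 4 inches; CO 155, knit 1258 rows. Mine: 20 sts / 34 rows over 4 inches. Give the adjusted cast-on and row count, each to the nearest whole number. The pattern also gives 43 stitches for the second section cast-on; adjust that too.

Cast on 141 stitches; work 1380 rows; second section cast-on 39 stitches.

Stitches: 155 × 20/22 = 140.91 → 141.
Rows: 1258 × 34/31 = 1379.74 → 1380.
second section cast-on: 43 × 20/22 = 39.09 → 39.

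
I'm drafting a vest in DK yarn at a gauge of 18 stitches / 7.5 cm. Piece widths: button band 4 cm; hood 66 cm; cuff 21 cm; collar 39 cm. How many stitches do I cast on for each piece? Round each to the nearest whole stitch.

Rate = 18/7.5 = 2.4 sts per cm.
button band: 4 × 2.4 = 9.60 → 10.
hood: 66 × 2.4 = 158.40 → 158.
cuff: 21 × 2.4 = 50.40 → 50.
collar: 39 × 2.4 = 93.60 → 94.

button band 10; hood 158; cuff 50; collar 94.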